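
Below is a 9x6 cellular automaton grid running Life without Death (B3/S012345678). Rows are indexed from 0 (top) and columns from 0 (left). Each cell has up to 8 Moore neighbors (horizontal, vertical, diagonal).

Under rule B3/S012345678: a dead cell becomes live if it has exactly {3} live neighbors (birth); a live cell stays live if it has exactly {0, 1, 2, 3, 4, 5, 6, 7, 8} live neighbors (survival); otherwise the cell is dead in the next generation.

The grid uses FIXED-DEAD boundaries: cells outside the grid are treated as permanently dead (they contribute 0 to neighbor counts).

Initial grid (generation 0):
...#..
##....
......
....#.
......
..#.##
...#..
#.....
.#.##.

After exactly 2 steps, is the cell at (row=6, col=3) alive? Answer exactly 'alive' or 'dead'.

Simulating step by step:
Generation 0 (given above): 12 live cells
Generation 1: 20 live cells
...#..
##....
......
....#.
...###
..####
...##.
#.###.
.#.##.
Generation 2: 26 live cells
...#..
##....
......
...###
..####
..####
.#.##.
######
.#.##.

Cell (6,3) at generation 2: 1 -> alive

Answer: alive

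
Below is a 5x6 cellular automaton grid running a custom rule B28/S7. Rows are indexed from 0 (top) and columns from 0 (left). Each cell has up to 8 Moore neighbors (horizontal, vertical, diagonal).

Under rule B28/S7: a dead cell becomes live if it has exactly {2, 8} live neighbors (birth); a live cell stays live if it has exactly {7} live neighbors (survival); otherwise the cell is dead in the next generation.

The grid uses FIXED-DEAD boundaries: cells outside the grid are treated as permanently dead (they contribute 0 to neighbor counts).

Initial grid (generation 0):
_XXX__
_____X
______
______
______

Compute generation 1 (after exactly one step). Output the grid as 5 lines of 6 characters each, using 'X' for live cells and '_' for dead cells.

Simulating step by step:
Generation 0 (given above): 4 live cells
Generation 1: 4 live cells
(generation 1 grid is the final answer)

Answer: ____X_
_X_XX_
______
______
______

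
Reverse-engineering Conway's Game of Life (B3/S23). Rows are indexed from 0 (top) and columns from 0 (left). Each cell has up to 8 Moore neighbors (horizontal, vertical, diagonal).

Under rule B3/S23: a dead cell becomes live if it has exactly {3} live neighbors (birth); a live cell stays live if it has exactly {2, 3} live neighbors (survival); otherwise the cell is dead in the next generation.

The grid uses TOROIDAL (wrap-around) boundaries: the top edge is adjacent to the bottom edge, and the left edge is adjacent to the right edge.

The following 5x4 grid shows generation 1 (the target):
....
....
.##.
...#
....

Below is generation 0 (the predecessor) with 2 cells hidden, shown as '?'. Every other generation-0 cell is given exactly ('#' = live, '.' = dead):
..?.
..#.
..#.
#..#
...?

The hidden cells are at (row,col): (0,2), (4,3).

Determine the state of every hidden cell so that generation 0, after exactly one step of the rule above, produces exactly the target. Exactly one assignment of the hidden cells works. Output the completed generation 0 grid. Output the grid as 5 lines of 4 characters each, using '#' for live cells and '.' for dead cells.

Hidden generation-0 cells (in order): (0,2), (4,3).
A hidden cell only influences target cells in its own 3x3 neighborhood. Try each of the 2^2 = 4 assignments, step the completed generation 0 forward once under B3/S23, and compare with the target:
  (0,2)=. (4,3)=. -> step reproduces the target at every cell -> ACCEPT
  (0,2)=. (4,3)=# -> step gives (3,0)='#' but target has '.' -> reject
  (0,2)=# (4,3)=. -> step gives (1,1)='#' but target has '.' -> reject
  (0,2)=# (4,3)=# -> step gives (0,2)='#' but target has '.' -> reject
Unique solution: (0,2)=dead, (4,3)=dead.
Check: live-neighbor counts of every cell in the completed generation 0:
0111
0212
2324
1222
2112
Applying B3/S23 to generation 0 with these counts gives:
....
....
.##.
...#
....
which matches the target exactly.

Answer: ....
..#.
..#.
#..#
....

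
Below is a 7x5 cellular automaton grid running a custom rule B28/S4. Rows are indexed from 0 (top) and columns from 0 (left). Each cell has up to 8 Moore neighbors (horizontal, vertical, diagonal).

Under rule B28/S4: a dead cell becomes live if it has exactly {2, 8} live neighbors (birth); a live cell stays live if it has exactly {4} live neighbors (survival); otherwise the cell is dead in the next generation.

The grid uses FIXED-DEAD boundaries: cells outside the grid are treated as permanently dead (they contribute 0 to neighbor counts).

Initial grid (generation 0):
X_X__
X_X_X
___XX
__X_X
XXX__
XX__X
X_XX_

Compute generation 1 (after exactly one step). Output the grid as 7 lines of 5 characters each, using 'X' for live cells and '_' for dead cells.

Answer: _____
_____
_____
X____
____X
X____
____X

Derivation:
Simulating step by step:
Generation 0 (given above): 18 live cells
Generation 1: 4 live cells
(generation 1 grid is the final answer)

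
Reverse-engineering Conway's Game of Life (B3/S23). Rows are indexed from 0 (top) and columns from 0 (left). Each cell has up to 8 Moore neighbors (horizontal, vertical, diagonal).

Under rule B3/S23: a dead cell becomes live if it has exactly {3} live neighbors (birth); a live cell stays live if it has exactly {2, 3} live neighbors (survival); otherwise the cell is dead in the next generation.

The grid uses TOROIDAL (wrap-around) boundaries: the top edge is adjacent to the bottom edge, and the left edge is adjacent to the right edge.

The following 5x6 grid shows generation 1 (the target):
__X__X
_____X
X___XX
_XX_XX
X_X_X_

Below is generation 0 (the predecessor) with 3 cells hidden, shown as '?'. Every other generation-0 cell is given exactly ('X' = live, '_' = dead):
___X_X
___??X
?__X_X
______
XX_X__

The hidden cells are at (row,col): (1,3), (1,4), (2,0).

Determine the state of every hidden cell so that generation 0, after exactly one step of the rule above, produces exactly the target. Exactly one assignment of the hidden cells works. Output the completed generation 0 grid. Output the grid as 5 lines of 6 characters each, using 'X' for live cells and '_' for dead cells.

Hidden generation-0 cells (in order): (1,3), (1,4), (2,0).
A hidden cell only influences target cells in its own 3x3 neighborhood. Try each of the 2^3 = 8 assignments, step the completed generation 0 forward once under B3/S23, and compare with the target:
  (1,3)=_ (1,4)=_ (2,0)=_ -> step gives (1,0)='X' but target has '_' -> reject
  (1,3)=_ (1,4)=_ (2,0)=X -> step reproduces the target at every cell -> ACCEPT
  (1,3)=_ (1,4)=X (2,0)=_ -> step gives (0,3)='X' but target has '_' -> reject
  (1,3)=_ (1,4)=X (2,0)=X -> step gives (0,3)='X' but target has '_' -> reject
  (1,3)=X (1,4)=_ (2,0)=_ -> step gives (0,2)='_' but target has 'X' -> reject
  (1,3)=X (1,4)=_ (2,0)=X -> step gives (0,2)='_' but target has 'X' -> reject
  (1,3)=X (1,4)=X (2,0)=_ -> step gives (0,2)='_' but target has 'X' -> reject
  (1,3)=X (1,4)=X (2,0)=X -> step gives (0,2)='_' but target has 'X' -> reject
Unique solution: (1,3)=dead, (1,4)=dead, (2,0)=live.
Check: live-neighbor counts of every cell in the completed generation 0:
423142
412253
211032
433233
213132
Applying B3/S23 to generation 0 with these counts gives:
__X__X
_____X
X___XX
_XX_XX
X_X_X_
which matches the target exactly.

Answer: ___X_X
_____X
X__X_X
______
XX_X__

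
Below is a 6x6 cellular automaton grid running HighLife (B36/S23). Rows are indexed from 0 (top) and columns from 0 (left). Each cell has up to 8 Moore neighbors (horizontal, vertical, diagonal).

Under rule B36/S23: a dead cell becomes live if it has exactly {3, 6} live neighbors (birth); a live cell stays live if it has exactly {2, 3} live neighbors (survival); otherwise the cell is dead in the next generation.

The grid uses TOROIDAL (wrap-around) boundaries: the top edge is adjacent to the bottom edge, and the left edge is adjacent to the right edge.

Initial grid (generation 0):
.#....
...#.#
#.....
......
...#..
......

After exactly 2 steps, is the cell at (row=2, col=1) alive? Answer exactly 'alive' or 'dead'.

Answer: dead

Derivation:
Simulating step by step:
Generation 0 (given above): 5 live cells
Generation 1: 1 live cells
......
#.....
......
......
......
......
Generation 2: 0 live cells
......
......
......
......
......
......

Cell (2,1) at generation 2: 0 -> dead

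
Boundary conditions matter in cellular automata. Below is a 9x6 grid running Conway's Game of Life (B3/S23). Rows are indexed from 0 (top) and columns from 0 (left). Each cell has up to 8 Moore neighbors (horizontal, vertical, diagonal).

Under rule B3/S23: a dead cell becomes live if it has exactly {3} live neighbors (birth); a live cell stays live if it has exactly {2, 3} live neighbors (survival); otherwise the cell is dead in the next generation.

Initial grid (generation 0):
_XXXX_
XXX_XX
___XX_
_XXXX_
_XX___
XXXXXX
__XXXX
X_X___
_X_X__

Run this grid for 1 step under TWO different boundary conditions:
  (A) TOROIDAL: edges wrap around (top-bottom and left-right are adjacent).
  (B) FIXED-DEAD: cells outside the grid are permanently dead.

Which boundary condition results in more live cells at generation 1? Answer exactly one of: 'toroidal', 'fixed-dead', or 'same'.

Answer: fixed-dead

Derivation:
Under TOROIDAL boundary, generation 1:
______
X_____
______
_X__X_
______
______
______
X____X
X___X_
Population = 7

Under FIXED-DEAD boundary, generation 1:
X___XX
X____X
X_____
_X__X_
_____X
X____X
X____X
______
_XX___
Population = 15

Comparison: toroidal=7, fixed-dead=15 -> fixed-dead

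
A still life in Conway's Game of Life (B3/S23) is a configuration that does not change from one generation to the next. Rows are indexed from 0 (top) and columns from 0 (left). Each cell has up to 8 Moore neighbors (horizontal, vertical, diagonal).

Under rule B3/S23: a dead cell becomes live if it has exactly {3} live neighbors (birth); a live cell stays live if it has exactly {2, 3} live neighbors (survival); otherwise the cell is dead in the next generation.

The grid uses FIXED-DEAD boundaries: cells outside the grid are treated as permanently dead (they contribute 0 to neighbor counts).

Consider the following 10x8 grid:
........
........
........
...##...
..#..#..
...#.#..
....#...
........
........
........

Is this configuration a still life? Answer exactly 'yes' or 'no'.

Compute generation 1 and compare to generation 0 (given above):
Generation 1:
........
........
........
...##...
..#..#..
...#.#..
....#...
........
........
........
The grids are IDENTICAL -> still life.

Answer: yes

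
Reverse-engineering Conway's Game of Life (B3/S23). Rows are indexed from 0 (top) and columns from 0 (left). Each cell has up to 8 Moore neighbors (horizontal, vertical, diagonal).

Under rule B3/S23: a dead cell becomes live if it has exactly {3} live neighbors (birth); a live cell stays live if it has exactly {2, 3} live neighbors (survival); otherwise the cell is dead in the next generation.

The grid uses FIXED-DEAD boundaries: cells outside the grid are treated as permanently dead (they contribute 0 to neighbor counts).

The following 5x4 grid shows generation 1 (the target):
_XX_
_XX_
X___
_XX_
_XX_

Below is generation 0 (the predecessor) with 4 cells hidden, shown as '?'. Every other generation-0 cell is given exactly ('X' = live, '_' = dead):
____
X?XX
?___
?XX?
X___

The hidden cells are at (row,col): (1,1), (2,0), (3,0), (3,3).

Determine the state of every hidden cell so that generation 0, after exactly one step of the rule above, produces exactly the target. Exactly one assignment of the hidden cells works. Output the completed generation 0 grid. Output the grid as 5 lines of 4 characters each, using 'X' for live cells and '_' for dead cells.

Answer: ____
XXXX
____
_XXX
X___

Derivation:
Hidden generation-0 cells (in order): (1,1), (2,0), (3,0), (3,3).
A hidden cell only influences target cells in its own 3x3 neighborhood. Try each of the 2^4 = 16 assignments, step the completed generation 0 forward once under B3/S23, and compare with the target:
  (1,1)=_ (2,0)=_ (3,0)=_ (3,3)=_ -> step gives (0,1)='_' but target has 'X' -> reject
  (1,1)=_ (2,0)=_ (3,0)=_ (3,3)=X -> step gives (0,1)='_' but target has 'X' -> reject
  (1,1)=_ (2,0)=_ (3,0)=X (3,3)=_ -> step gives (0,1)='_' but target has 'X' -> reject
  (1,1)=_ (2,0)=_ (3,0)=X (3,3)=X -> step gives (0,1)='_' but target has 'X' -> reject
  (1,1)=_ (2,0)=X (3,0)=_ (3,3)=_ -> step gives (0,1)='_' but target has 'X' -> reject
  (1,1)=_ (2,0)=X (3,0)=_ (3,3)=X -> step gives (0,1)='_' but target has 'X' -> reject
  (1,1)=_ (2,0)=X (3,0)=X (3,3)=_ -> step gives (0,1)='_' but target has 'X' -> reject
  (1,1)=_ (2,0)=X (3,0)=X (3,3)=X -> step gives (0,1)='_' but target has 'X' -> reject
  (1,1)=X (2,0)=_ (3,0)=_ (3,3)=_ -> step gives (2,3)='X' but target has '_' -> reject
  (1,1)=X (2,0)=_ (3,0)=_ (3,3)=X -> step reproduces the target at every cell -> ACCEPT
  (1,1)=X (2,0)=_ (3,0)=X (3,3)=_ -> step gives (2,0)='_' but target has 'X' -> reject
  (1,1)=X (2,0)=_ (3,0)=X (3,3)=X -> step gives (2,0)='_' but target has 'X' -> reject
  (1,1)=X (2,0)=X (3,0)=_ (3,3)=_ -> step gives (1,0)='X' but target has '_' -> reject
  (1,1)=X (2,0)=X (3,0)=_ (3,3)=X -> step gives (1,0)='X' but target has '_' -> reject
  (1,1)=X (2,0)=X (3,0)=X (3,3)=_ -> step gives (1,0)='X' but target has '_' -> reject
  (1,1)=X (2,0)=X (3,0)=X (3,3)=X -> step gives (1,0)='X' but target has '_' -> reject
Unique solution: (1,1)=live, (2,0)=dead, (3,0)=dead, (3,3)=live.
Check: live-neighbor counts of every cell in the completed generation 0:
2332
1221
3564
2221
1332
Applying B3/S23 to generation 0 with these counts gives:
_XX_
_XX_
X___
_XX_
_XX_
which matches the target exactly.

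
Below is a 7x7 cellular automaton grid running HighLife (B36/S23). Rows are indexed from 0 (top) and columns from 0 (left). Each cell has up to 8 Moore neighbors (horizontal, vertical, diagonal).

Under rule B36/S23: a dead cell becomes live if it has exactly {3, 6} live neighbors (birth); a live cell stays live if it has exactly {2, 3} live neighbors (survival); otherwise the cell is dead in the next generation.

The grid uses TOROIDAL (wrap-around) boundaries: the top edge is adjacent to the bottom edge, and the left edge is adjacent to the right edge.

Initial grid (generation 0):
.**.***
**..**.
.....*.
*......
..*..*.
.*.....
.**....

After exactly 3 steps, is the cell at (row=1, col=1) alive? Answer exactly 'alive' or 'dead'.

Answer: alive

Derivation:
Simulating step by step:
Generation 0 (given above): 16 live cells
Generation 1: 15 live cells
....*.*
****...
**..**.
......*
.*.....
.*.....
...*.*.
Generation 2: 17 live cells
**..***
..**...
...***.
.*...**
*......
..*....
....**.
Generation 3: 21 live cells
***...*
***.*..
...*.**
*....**
**....*
.......
**.**..

Cell (1,1) at generation 3: 1 -> alive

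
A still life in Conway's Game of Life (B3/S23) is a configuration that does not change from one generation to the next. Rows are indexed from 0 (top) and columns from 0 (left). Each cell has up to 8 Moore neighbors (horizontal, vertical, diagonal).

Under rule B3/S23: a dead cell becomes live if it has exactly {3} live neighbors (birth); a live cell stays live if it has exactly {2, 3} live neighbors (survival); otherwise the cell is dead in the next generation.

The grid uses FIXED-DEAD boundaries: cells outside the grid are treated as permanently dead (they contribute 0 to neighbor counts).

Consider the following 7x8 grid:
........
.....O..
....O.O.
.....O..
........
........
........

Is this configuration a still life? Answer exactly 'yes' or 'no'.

Answer: yes

Derivation:
Compute generation 1 and compare to generation 0 (given above):
Generation 1:
........
.....O..
....O.O.
.....O..
........
........
........
The grids are IDENTICAL -> still life.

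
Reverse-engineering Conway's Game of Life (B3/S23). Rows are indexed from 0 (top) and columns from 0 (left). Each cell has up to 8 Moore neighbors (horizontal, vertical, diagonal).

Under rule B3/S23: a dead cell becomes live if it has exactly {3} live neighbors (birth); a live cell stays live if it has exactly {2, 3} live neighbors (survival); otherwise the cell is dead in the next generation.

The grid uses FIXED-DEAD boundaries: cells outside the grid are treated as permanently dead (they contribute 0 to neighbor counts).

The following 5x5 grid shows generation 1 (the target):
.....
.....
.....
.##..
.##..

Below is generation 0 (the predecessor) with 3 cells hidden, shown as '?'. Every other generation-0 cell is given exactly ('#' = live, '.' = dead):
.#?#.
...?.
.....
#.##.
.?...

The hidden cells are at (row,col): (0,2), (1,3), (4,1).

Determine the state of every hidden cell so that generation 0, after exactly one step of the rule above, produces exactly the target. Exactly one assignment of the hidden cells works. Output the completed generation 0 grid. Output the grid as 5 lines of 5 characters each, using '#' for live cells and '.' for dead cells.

Answer: .#.#.
.....
.....
#.##.
.#...

Derivation:
Hidden generation-0 cells (in order): (0,2), (1,3), (4,1).
A hidden cell only influences target cells in its own 3x3 neighborhood. Try each of the 2^3 = 8 assignments, step the completed generation 0 forward once under B3/S23, and compare with the target:
  (0,2)=. (1,3)=. (4,1)=. -> step gives (3,1)='.' but target has '#' -> reject
  (0,2)=. (1,3)=. (4,1)=# -> step reproduces the target at every cell -> ACCEPT
  (0,2)=. (1,3)=# (4,1)=. -> step gives (0,2)='#' but target has '.' -> reject
  (0,2)=. (1,3)=# (4,1)=# -> step gives (0,2)='#' but target has '.' -> reject
  (0,2)=# (1,3)=. (4,1)=. -> step gives (0,2)='#' but target has '.' -> reject
  (0,2)=# (1,3)=. (4,1)=# -> step gives (0,2)='#' but target has '.' -> reject
  (0,2)=# (1,3)=# (4,1)=. -> step gives (0,2)='#' but target has '.' -> reject
  (0,2)=# (1,3)=# (4,1)=# -> step gives (0,2)='#' but target has '.' -> reject
Unique solution: (0,2)=dead, (1,3)=dead, (4,1)=live.
Check: live-neighbor counts of every cell in the completed generation 0:
10201
11211
12221
13211
22321
Applying B3/S23 to generation 0 with these counts gives:
.....
.....
.....
.##..
.##..
which matches the target exactly.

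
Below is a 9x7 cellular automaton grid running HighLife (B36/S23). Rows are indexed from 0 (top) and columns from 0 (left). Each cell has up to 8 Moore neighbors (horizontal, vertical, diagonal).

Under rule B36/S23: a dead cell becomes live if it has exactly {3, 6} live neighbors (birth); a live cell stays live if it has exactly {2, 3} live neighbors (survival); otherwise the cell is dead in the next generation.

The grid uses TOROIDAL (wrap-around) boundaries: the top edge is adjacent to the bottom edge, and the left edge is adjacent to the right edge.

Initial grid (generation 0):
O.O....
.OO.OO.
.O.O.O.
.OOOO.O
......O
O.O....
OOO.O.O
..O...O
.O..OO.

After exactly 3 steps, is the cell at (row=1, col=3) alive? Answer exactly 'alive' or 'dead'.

Answer: alive

Derivation:
Simulating step by step:
Generation 0 (given above): 27 live cells
Generation 1: 30 live cells
O.O...O
O...OOO
....O.O
.O.OO.O
.....OO
..OO.O.
..O..OO
..O.O.O
OOOO.OO
Generation 2: 20 live cells
.OO..O.
.O.OO..
.......
...OOOO
O.....O
..OO...
.OO...O
....OO.
....O..
Generation 3: 26 live cells
.OO..O.
.O.OO..
..O....
O...OOO
O.O...O
..OO..O
.OO.OO.
...OOO.
...OO..

Cell (1,3) at generation 3: 1 -> alive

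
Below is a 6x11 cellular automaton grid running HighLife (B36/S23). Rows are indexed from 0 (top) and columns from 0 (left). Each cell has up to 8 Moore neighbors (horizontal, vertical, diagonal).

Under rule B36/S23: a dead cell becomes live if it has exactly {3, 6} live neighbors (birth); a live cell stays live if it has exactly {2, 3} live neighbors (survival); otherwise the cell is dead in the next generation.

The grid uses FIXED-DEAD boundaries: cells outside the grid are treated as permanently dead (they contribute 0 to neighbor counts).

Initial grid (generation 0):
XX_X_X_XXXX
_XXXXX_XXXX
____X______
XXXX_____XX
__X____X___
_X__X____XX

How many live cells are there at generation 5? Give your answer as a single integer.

Answer: 13

Derivation:
Simulating step by step:
Generation 0 (given above): 30 live cells
Generation 1: 20 live cells
XX_X_X_X__X
XX___X_X__X
X_XX_X_____
_XXX_______
X_______X__
___________
Generation 2: 15 live cells
XXX_X______
___X_X_____
XX_X__X____
X__XX______
_XX________
___________
Generation 3: 16 live cells
_XXXX______
___X_X_____
XX_X_X_____
X__XX______
_XXX_______
___________
Generation 4: 19 live cells
__XXX______
X_X_XX_____
XX_XXX_____
X_X________
_XXXX______
__X________
Generation 5: 13 live cells
_XX_XX_____
X__________
X____X_____
XX_X_X_____
___________
_XX________
Population at generation 5: 13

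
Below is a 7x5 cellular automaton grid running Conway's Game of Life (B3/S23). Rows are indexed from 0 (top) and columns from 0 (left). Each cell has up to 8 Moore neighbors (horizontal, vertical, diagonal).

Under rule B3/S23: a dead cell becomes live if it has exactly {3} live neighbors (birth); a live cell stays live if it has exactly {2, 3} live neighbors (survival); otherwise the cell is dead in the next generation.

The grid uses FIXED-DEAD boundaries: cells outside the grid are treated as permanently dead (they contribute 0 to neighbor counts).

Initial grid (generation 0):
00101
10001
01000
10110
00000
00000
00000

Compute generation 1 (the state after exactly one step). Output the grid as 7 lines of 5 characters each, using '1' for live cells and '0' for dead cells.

Simulating step by step:
Generation 0 (given above): 8 live cells
Generation 1: 9 live cells
(generation 1 grid is the final answer)

Answer: 00010
01010
11110
01100
00000
00000
00000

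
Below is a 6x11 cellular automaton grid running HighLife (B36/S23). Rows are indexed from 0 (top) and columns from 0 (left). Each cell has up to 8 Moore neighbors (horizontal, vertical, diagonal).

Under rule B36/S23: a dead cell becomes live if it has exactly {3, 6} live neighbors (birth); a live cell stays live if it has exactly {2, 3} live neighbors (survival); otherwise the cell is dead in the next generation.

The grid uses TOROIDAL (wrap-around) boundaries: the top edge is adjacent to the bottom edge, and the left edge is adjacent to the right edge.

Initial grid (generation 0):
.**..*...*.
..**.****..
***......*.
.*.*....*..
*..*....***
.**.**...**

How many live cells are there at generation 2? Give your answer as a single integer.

Answer: 20

Derivation:
Simulating step by step:
Generation 0 (given above): 28 live cells
Generation 1: 24 live cells
*......*.**
**.********
*...*.*..*.
...*....*..
...*....*..
....**.....
Generation 2: 20 live cells
.*.*...*...
.*.**......
***...*....
...**..***.
...*.......
....*...***
Population at generation 2: 20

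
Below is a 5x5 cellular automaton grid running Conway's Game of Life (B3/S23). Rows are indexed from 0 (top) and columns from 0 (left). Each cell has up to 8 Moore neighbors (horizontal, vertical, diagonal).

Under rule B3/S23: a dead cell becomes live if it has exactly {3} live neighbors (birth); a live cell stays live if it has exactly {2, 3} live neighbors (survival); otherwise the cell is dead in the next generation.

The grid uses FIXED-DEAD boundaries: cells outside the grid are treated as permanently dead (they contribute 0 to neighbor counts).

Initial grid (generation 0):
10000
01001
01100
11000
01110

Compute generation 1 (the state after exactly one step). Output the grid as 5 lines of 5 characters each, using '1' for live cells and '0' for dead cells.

Simulating step by step:
Generation 0 (given above): 10 live cells
Generation 1: 9 live cells
(generation 1 grid is the final answer)

Answer: 00000
11100
00100
10010
11100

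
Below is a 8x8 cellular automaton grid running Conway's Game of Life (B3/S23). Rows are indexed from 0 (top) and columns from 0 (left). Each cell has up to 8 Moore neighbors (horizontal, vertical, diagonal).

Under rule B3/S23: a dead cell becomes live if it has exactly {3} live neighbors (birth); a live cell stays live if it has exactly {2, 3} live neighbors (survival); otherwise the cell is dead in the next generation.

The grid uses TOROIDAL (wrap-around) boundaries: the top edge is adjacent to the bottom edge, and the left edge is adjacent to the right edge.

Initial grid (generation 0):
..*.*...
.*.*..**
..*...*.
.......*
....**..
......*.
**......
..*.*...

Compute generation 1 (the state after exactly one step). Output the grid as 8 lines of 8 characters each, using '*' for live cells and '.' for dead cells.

Simulating step by step:
Generation 0 (given above): 16 live cells
Generation 1: 19 live cells
(generation 1 grid is the final answer)

Answer: .**.**..
.*.*.***
*.*...*.
.....**.
.....**.
.....*..
.*......
..*.....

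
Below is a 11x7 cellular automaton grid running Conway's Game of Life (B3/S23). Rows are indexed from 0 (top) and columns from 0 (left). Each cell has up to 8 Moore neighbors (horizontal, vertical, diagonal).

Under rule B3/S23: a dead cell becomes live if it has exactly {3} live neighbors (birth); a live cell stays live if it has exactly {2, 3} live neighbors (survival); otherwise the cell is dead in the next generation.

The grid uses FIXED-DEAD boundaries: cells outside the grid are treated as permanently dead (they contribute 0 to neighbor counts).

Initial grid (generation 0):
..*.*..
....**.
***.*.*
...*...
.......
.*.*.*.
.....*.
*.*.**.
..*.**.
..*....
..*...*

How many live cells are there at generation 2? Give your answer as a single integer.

Answer: 30

Derivation:
Simulating step by step:
Generation 0 (given above): 24 live cells
Generation 1: 27 live cells
...***.
..*.*..
.**.*..
.***...
..*.*..
....*..
.***.**
.*....*
..*.**.
.**..*.
.......
Generation 2: 30 live cells
...***.
.**....
....*..
....*..
.**.*..
.*..*..
.******
.*....*
..*****
.*****.
.......
Population at generation 2: 30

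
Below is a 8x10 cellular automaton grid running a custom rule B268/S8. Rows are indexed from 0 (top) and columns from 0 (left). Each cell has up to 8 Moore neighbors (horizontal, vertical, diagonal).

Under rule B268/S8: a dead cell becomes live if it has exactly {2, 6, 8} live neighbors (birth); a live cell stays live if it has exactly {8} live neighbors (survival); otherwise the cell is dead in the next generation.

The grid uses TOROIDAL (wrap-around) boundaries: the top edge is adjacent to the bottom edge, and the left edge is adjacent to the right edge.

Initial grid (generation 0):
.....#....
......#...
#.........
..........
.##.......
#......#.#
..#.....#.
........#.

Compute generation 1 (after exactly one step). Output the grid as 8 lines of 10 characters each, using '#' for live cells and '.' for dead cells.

Answer: ......##..
.....#....
..........
#.#.......
........##
...#......
##........
.......#.#

Derivation:
Simulating step by step:
Generation 0 (given above): 11 live cells
Generation 1: 12 live cells
(generation 1 grid is the final answer)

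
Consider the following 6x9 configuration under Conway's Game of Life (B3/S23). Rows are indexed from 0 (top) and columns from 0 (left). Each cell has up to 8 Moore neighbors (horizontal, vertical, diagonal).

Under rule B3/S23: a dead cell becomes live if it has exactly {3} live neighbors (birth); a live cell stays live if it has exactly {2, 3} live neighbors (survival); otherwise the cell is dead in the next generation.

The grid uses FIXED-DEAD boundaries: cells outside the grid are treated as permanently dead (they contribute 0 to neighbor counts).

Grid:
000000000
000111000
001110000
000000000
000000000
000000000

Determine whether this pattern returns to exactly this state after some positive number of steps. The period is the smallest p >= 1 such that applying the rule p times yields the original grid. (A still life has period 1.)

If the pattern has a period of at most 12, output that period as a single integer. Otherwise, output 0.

Answer: 2

Derivation:
Simulating and comparing each generation to the original:
Gen 0 (original, given above): 6 live cells
Gen 1: 6 live cells, differs from original
Gen 2: 6 live cells, MATCHES original -> period = 2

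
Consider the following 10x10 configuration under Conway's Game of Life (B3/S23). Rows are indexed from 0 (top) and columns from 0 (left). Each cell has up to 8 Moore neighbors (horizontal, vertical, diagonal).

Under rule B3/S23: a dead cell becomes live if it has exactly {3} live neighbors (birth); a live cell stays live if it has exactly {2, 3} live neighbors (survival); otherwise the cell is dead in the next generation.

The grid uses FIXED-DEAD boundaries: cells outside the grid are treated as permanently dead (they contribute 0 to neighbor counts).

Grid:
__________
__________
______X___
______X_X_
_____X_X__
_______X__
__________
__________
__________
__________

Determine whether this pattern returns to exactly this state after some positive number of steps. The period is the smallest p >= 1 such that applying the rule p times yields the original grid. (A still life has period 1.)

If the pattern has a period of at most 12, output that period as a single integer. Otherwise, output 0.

Answer: 2

Derivation:
Simulating and comparing each generation to the original:
Gen 0 (original, given above): 6 live cells
Gen 1: 6 live cells, differs from original
Gen 2: 6 live cells, MATCHES original -> period = 2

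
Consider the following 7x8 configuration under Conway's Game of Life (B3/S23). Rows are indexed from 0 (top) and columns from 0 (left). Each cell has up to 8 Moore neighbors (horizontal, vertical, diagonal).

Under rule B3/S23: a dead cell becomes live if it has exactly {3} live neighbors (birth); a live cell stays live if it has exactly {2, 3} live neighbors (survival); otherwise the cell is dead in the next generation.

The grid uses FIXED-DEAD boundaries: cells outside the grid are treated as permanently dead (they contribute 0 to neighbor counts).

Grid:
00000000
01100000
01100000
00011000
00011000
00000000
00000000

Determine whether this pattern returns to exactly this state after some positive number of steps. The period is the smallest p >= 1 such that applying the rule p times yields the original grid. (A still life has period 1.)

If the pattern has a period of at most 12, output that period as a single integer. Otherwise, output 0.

Answer: 2

Derivation:
Simulating and comparing each generation to the original:
Gen 0 (original, given above): 8 live cells
Gen 1: 6 live cells, differs from original
Gen 2: 8 live cells, MATCHES original -> period = 2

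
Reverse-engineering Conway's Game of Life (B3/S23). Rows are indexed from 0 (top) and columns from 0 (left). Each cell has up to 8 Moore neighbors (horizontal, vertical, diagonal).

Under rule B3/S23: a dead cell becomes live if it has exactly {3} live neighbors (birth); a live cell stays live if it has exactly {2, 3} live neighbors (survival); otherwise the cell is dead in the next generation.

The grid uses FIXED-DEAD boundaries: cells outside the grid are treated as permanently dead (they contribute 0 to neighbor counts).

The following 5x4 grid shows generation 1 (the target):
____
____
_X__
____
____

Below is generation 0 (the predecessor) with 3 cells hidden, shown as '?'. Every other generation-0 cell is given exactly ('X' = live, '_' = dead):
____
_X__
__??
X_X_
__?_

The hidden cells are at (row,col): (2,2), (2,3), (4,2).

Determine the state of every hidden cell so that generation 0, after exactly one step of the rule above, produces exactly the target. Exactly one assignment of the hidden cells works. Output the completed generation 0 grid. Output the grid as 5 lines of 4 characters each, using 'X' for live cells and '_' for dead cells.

Hidden generation-0 cells (in order): (2,2), (2,3), (4,2).
A hidden cell only influences target cells in its own 3x3 neighborhood. Try each of the 2^3 = 8 assignments, step the completed generation 0 forward once under B3/S23, and compare with the target:
  (2,2)=_ (2,3)=_ (4,2)=_ -> step reproduces the target at every cell -> ACCEPT
  (2,2)=_ (2,3)=_ (4,2)=X -> step gives (3,1)='X' but target has '_' -> reject
  (2,2)=_ (2,3)=X (4,2)=_ -> step gives (2,2)='X' but target has '_' -> reject
  (2,2)=_ (2,3)=X (4,2)=X -> step gives (2,2)='X' but target has '_' -> reject
  (2,2)=X (2,3)=_ (4,2)=_ -> step gives (2,1)='_' but target has 'X' -> reject
  (2,2)=X (2,3)=_ (4,2)=X -> step gives (2,1)='_' but target has 'X' -> reject
  (2,2)=X (2,3)=X (4,2)=_ -> step gives (1,2)='X' but target has '_' -> reject
  (2,2)=X (2,3)=X (4,2)=X -> step gives (1,2)='X' but target has '_' -> reject
Unique solution: (2,2)=dead, (2,3)=dead, (4,2)=dead.
Check: live-neighbor counts of every cell in the completed generation 0:
1110
1010
2321
0201
1211
Applying B3/S23 to generation 0 with these counts gives:
____
____
_X__
____
____
which matches the target exactly.

Answer: ____
_X__
____
X_X_
____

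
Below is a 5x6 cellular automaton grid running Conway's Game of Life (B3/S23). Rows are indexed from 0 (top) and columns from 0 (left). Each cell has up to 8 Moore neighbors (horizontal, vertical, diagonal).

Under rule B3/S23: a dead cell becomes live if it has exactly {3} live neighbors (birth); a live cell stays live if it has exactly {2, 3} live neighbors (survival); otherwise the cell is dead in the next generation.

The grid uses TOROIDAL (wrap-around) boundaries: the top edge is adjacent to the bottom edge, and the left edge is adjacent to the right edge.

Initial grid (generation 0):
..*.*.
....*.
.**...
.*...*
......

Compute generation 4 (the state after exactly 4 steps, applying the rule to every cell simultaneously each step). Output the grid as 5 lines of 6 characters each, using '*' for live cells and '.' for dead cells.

Simulating step by step:
Generation 0 (given above): 7 live cells
Generation 1: 9 live cells
...*..
.**...
***...
***...
......
Generation 2: 8 live cells
..*...
*..*..
...*..
*.*...
.**...
Generation 3: 11 live cells
..**..
..**..
.***..
..**..
..**..
Generation 4: 8 live cells
(generation 4 grid is the final answer)

Answer: .*..*.
....*.
.*..*.
....*.
.*..*.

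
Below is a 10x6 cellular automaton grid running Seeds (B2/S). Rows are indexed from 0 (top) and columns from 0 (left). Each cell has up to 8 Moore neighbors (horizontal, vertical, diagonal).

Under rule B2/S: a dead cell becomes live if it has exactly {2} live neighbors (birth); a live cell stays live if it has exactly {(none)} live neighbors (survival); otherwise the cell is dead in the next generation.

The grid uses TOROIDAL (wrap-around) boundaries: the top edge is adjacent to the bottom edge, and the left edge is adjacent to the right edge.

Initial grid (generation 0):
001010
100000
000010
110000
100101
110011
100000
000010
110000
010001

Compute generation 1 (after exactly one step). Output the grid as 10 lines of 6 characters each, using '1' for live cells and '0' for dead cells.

Answer: 000100
010010
000000
001100
000000
001100
000100
000000
001010
000110

Derivation:
Simulating step by step:
Generation 0 (given above): 19 live cells
Generation 1: 12 live cells
(generation 1 grid is the final answer)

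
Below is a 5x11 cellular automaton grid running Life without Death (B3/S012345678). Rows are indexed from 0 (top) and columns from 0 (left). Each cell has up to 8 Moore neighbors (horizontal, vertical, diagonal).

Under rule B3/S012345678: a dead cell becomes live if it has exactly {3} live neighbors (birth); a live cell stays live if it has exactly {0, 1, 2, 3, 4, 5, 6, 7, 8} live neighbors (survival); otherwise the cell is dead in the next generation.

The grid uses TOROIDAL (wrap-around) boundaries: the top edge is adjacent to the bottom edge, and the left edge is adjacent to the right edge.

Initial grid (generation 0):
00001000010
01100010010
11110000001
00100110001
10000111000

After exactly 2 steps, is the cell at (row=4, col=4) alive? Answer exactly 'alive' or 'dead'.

Simulating step by step:
Generation 0 (given above): 19 live cells
Generation 1: 31 live cells
01001001111
01100010010
11110110011
00111111001
10001111001
Generation 2: 38 live cells
01111001111
01101010010
11110110111
00111111101
11101111001

Cell (4,4) at generation 2: 1 -> alive

Answer: alive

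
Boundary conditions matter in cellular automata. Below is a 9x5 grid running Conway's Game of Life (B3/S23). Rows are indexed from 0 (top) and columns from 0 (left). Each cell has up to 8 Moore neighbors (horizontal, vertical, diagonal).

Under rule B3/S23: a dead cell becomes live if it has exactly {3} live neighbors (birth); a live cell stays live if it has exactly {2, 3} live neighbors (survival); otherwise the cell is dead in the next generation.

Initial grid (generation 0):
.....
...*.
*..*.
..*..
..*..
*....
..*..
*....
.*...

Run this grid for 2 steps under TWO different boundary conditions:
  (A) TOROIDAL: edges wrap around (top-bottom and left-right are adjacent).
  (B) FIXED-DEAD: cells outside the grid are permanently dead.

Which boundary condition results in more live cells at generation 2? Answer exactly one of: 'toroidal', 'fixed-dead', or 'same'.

Under TOROIDAL boundary, generation 2:
.....
....*
**..*
**..*
**...
***..
***..
.....
.....
Population = 15

Under FIXED-DEAD boundary, generation 2:
.....
.....
.*.*.
.*.*.
**...
***..
***..
.....
.....
Population = 12

Comparison: toroidal=15, fixed-dead=12 -> toroidal

Answer: toroidal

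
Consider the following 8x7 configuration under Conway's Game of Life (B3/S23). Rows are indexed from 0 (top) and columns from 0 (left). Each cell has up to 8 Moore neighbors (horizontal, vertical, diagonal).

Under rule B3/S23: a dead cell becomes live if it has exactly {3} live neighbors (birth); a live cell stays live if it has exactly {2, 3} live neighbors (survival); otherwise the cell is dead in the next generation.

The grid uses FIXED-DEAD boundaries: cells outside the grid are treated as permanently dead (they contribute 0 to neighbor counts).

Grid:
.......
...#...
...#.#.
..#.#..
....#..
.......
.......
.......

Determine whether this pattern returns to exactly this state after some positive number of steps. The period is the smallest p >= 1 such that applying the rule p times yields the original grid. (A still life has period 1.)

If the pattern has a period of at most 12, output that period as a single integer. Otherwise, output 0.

Simulating and comparing each generation to the original:
Gen 0 (original, given above): 6 live cells
Gen 1: 6 live cells, differs from original
Gen 2: 6 live cells, MATCHES original -> period = 2

Answer: 2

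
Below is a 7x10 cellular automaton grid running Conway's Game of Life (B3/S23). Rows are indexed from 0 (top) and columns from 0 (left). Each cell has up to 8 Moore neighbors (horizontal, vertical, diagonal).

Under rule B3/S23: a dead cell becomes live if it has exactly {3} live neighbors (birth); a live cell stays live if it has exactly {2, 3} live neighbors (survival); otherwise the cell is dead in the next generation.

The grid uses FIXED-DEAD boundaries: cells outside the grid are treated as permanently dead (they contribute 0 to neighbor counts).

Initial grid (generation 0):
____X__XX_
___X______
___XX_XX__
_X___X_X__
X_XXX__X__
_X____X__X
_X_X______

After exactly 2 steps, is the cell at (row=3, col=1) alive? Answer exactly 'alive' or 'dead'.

Simulating step by step:
Generation 0 (given above): 21 live cells
Generation 1: 25 live cells
__________
___X_XX_X_
__XXXXXX__
_X___X_XX_
X_XXXX_XX_
XX__X_____
__X_______
Generation 2: 15 live cells
__________
__XX______
__XX______
_X________
X_XX_X_XX_
X___XX____
_X________

Cell (3,1) at generation 2: 1 -> alive

Answer: alive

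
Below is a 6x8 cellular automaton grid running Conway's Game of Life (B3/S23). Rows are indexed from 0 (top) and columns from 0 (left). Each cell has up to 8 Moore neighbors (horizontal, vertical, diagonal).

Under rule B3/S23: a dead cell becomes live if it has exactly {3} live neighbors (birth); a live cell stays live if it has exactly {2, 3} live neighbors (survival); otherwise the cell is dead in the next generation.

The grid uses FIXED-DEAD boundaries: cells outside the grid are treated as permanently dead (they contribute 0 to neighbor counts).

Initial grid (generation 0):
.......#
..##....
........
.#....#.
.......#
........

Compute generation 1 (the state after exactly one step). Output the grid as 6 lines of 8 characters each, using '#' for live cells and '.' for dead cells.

Answer: ........
........
..#.....
........
........
........

Derivation:
Simulating step by step:
Generation 0 (given above): 6 live cells
Generation 1: 1 live cells
(generation 1 grid is the final answer)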